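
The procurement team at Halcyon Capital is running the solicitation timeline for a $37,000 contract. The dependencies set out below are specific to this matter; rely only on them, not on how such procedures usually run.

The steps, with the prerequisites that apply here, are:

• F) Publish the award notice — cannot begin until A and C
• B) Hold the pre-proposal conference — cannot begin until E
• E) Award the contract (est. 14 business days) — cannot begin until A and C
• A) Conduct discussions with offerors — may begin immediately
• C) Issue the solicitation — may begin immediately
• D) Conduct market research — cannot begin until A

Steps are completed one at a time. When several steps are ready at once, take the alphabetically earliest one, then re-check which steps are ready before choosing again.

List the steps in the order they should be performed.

A, C, D, E, B, F

Nothing is required for A and C. A has the earlier label → A first.
D now also ready, so the ready set is {C, D}; C has the earlier label → C.
D, E and F are all available; D has the earlier label → D.
Ready: E and F. E has the earlier label → E.
B now also ready, so the ready set is {B, F}; B has the earlier label → B.
F is the only step now ready → F.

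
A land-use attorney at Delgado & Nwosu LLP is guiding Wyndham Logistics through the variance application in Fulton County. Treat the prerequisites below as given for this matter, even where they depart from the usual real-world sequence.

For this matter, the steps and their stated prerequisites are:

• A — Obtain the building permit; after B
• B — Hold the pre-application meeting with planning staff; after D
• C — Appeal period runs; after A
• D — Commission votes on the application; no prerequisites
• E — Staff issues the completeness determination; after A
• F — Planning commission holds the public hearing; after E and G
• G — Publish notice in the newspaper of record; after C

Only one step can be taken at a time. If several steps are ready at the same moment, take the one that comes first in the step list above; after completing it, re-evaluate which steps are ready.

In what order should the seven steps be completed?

D B A C E G F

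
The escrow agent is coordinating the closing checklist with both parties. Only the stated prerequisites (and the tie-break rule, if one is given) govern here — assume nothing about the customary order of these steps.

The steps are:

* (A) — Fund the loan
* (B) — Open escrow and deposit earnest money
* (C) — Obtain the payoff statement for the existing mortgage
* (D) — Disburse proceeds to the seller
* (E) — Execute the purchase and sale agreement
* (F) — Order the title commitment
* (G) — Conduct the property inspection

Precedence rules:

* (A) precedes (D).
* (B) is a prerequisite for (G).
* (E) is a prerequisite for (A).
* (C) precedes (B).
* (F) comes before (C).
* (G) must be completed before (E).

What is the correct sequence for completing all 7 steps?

(F) (C) (B) (G) (E) (A) (D)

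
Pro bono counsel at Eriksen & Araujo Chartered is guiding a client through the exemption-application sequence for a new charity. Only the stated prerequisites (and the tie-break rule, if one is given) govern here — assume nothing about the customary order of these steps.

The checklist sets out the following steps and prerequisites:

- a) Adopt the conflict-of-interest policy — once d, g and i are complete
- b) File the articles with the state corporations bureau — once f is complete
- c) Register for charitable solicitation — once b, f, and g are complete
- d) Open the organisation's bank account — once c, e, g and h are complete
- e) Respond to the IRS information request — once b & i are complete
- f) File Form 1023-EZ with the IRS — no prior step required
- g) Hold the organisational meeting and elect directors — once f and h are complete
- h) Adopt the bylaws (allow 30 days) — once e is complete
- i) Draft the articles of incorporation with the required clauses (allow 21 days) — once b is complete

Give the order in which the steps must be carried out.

f, b, i, e, h, g, c, d, a

f is the only step with nothing outstanding, so it goes first.
That leaves b as the only ready step → b.
Next only i has its prerequisites met → i.
e needed b and i, now all done → e.
h needed e, now all done → h.
That leaves g as the only ready step → g.
c is the only step now ready → c.
Next only d has its prerequisites met → d.
a needed d, g and i, now all done → a.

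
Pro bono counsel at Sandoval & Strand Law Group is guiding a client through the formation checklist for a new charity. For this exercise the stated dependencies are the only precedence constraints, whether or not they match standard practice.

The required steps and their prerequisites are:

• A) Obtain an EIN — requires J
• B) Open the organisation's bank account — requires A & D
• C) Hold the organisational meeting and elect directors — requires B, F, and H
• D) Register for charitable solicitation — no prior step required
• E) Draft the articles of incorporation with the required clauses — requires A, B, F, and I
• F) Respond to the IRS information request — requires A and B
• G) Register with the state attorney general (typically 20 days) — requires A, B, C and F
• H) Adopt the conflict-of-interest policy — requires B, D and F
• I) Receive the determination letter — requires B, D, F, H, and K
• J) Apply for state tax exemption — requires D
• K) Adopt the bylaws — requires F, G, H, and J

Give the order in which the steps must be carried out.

D → J → A → B → F → H → C → G → K → I → E

Only D has no prerequisites, so it is first.
J is the only step now ready → J.
A is the only step now ready → A.
That leaves B as the only ready step → B.
F needed A and B, now all done → F.
That leaves H as the only ready step → H.
Next only C has its prerequisites met → C.
G needed A, B, C and F, now all done → G.
That leaves K as the only ready step → K.
I needed B, D, F, H and K, now all done → I.
E is the only step now ready → E.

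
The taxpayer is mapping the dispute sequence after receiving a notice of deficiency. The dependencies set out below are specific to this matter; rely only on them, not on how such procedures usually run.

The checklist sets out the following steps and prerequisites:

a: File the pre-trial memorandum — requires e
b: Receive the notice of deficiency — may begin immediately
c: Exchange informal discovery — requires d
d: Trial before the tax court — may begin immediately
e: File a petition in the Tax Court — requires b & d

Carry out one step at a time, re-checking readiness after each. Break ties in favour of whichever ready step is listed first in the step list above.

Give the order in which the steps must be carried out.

b, d, c, e, a

b and d have no prerequisites; b is listed earlier, so b is first.
d is the only step now ready → d.
Now c and e have their prerequisites met. c is listed earlier, so c next.
That leaves e as the only ready step → e.
a needed e, now all done → a.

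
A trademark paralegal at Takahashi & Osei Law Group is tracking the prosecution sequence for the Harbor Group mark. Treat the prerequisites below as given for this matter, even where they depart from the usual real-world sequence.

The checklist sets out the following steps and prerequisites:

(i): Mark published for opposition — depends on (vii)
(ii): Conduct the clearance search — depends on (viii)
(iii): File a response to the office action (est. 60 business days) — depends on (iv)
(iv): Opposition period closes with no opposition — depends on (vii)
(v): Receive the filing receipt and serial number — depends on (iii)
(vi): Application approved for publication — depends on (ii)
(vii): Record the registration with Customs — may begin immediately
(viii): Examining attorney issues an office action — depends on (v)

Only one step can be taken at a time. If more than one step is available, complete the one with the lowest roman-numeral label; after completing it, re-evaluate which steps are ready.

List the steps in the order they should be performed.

(vii) → (i) → (iv) → (iii) → (v) → (viii) → (ii) → (vi)

(vii) is the only step with nothing outstanding, so it goes first.
Now (i) and (iv) have their prerequisites met. (i) has the earlier label, so (i) next.
That leaves (iv) as the only ready step → (iv).
Next only (iii) has its prerequisites met → (iii).
(v) is the only step now ready → (v).
(viii) is the only step now ready → (viii).
(ii) needed (viii), now all done → (ii).
Next only (vi) has its prerequisites met → (vi).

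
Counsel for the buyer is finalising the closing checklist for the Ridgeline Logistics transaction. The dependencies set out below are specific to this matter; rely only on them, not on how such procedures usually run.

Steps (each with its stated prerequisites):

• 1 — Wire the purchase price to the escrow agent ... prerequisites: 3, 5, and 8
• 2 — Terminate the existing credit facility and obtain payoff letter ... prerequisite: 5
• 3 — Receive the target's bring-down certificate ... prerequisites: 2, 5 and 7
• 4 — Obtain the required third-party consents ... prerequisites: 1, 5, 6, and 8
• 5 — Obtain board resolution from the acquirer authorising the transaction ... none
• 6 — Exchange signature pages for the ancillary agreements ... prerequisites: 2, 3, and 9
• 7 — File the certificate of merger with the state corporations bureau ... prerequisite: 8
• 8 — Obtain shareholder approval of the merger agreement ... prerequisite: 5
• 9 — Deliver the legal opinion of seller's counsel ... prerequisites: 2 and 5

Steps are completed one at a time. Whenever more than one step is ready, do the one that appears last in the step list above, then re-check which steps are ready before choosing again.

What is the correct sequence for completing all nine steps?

Only 5 has no prerequisites, so it is first.
8 and 2 are both available; 8 is listed later → 8.
7 and 2 are both available; 7 is listed later → 7.
2 needed 5, now all done → 2.
Ready: 9 and 3. 9 is listed later → 9.
3 needed 7, 5 and 2, now all done → 3.
Now 6 and 1 have their prerequisites met. 6 is listed later, so 6 next.
1 needed 8, 5 and 3, now all done → 1.
4 is the only step now ready → 4.

5 8 7 2 9 3 6 1 4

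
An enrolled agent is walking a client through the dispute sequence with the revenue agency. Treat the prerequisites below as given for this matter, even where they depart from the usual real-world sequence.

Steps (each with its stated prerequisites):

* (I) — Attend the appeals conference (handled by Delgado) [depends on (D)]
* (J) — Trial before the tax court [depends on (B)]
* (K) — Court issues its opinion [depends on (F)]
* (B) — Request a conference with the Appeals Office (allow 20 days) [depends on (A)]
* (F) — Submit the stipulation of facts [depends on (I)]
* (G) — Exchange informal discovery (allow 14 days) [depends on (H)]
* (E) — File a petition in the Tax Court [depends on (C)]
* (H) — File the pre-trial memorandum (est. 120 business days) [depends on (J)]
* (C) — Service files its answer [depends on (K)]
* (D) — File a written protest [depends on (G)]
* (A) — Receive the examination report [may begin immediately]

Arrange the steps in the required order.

(A), (B), (J), (H), (G), (D), (I), (F), (K), (C), (E)

(A) has no prerequisites → (A) first.
That leaves (B) as the only ready step → (B).
(J) is the only step now ready → (J).
Next only (H) has its prerequisites met → (H).
That leaves (G) as the only ready step → (G).
(D) needed (G), now all done → (D).
(I) needed (D), now all done → (I).
(F) needed (I), now all done → (F).
(K) is the only step now ready → (K).
Next only (C) has its prerequisites met → (C).
(E) is the only step now ready → (E).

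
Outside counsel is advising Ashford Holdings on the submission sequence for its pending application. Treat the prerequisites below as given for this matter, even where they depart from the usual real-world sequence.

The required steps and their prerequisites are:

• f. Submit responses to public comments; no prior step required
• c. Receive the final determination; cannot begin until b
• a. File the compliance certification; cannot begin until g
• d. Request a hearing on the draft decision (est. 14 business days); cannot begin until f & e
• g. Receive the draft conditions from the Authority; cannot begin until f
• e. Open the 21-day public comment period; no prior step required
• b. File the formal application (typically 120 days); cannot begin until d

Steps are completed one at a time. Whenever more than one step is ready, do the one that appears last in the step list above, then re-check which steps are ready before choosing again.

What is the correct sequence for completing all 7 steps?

e f g d b a c

e and f have no prerequisites; e is listed later, so e is first.
Next only f has its prerequisites met → f.
g and d are both available; g is listed later → g.
a now also ready, so the ready set is {d, a}; d is listed later → d.
b and a are both available; b is listed later → b.
Ready: a and c. a is listed later → a.
Next only c has its prerequisites met → c.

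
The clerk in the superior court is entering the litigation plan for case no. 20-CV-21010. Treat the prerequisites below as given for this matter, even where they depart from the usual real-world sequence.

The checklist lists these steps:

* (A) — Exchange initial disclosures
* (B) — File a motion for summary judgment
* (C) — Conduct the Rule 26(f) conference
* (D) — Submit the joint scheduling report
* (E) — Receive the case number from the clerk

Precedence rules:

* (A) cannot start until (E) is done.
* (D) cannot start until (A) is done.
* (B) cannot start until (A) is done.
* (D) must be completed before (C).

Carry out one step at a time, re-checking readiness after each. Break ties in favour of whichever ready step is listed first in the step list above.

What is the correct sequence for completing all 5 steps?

(E), (A), (B), (D), (C)

(E) is the only step with nothing outstanding, so it goes first.
That leaves (A) as the only ready step → (A).
Ready: (B) and (D). (B) is listed earlier → (B).
(D) is the only step now ready → (D).
(C) needed (D), now all done → (C).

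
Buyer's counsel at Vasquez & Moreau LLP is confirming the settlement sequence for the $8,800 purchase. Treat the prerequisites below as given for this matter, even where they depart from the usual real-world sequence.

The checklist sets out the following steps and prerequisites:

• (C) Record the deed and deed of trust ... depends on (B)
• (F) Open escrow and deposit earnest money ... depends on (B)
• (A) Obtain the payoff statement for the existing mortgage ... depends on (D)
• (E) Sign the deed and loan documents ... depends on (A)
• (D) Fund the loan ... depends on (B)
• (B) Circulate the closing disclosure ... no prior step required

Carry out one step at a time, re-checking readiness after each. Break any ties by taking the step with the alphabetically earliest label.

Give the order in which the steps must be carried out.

(B) (C) (D) (A) (E) (F)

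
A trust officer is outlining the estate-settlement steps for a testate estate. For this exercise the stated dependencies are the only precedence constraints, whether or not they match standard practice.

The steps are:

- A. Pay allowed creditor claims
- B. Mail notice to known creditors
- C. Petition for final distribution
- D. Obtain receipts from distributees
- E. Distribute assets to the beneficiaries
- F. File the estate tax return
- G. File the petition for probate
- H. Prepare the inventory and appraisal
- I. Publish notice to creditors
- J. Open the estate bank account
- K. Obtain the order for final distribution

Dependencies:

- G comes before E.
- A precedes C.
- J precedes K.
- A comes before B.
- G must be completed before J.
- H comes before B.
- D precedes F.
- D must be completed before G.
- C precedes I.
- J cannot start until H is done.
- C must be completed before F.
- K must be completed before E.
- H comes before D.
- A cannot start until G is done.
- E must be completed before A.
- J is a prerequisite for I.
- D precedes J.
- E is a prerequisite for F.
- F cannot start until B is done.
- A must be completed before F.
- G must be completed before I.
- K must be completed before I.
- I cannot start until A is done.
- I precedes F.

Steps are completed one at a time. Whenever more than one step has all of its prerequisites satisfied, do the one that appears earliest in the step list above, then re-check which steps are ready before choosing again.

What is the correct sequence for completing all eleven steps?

H has no prerequisites → H first.
D is the only step now ready → D.
Next only G has its prerequisites met → G.
Next only J has its prerequisites met → J.
K needed J, now all done → K.
E needed G and K, now all done → E.
A needed E and G, now all done → A.
B and C are both available; B is listed earlier → B.
C needed A, now all done → C.
I needed A, C, G, J and K, now all done → I.
F is the only step now ready → F.

H, D, G, J, K, E, A, B, C, I, F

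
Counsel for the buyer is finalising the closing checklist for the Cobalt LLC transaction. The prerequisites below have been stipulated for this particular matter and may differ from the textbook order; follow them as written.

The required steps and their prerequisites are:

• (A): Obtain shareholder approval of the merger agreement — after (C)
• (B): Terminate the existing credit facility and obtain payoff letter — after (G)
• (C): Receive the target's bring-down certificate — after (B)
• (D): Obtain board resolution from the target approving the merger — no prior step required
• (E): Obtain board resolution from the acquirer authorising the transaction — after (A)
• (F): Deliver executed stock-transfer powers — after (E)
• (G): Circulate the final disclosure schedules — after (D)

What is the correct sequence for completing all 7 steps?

(D) is the only step with nothing outstanding, so it goes first.
(G) needed (D), now all done → (G).
(B) needed (G), now all done → (B).
(C) needed (B), now all done → (C).
(A) needed (C), now all done → (A).
That leaves (E) as the only ready step → (E).
Next only (F) has its prerequisites met → (F).

(D), (G), (B), (C), (A), (E), (F)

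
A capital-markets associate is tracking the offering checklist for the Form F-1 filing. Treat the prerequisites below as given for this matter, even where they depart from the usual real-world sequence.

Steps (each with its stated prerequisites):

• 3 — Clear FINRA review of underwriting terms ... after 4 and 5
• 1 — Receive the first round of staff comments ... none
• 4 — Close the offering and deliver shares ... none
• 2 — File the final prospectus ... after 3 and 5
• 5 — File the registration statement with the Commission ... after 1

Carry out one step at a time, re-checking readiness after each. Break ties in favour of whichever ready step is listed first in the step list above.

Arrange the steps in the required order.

1 4 5 3 2

1 and 4 have no prerequisites; 1 is listed earlier, so 1 is first.
5 now also ready, so the ready set is {4, 5}; 4 is listed earlier → 4.
5 is the only step now ready → 5.
3 needed 4 and 5, now all done → 3.
Next only 2 has its prerequisites met → 2.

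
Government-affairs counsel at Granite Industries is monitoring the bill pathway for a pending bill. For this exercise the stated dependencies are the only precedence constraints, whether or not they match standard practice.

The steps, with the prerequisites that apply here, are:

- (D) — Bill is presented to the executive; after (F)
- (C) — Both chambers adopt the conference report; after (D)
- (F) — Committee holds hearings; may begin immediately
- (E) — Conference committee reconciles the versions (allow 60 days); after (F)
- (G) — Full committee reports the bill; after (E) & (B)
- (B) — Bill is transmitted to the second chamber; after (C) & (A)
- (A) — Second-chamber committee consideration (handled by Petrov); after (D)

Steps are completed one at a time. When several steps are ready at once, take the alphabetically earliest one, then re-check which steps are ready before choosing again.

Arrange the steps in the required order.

(F) is the only step with nothing outstanding, so it goes first.
Now (D) and (E) have their prerequisites met. (D) has the earlier label, so (D) next.
Ready: (A), (C) and (E). (A) has the earlier label → (A).
(C) and (E) are both available; (C) has the earlier label → (C).
(B) and (E) are both available; (B) has the earlier label → (B).
That leaves (E) as the only ready step → (E).
Next only (G) has its prerequisites met → (G).

(F), (D), (A), (C), (B), (E), (G)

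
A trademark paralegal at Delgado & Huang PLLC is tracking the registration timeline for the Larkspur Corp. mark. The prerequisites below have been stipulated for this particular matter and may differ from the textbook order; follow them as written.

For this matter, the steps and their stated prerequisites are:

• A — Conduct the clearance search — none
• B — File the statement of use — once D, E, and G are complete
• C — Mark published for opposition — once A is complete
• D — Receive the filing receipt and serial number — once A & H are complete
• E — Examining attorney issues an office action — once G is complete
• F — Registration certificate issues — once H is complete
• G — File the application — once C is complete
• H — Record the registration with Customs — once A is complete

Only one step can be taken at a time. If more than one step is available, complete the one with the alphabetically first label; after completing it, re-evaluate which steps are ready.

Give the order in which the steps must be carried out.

Only A has no prerequisites, so it is first.
C and H are both available; C has the earlier label → C.
Ready: G and H. G has the earlier label → G.
E and H are both available; E has the earlier label → E.
That leaves H as the only ready step → H.
Now D and F have their prerequisites met. D has the earlier label, so D next.
Ready: B and F. B has the earlier label → B.
F needed H, now all done → F.

A, C, G, E, H, D, B, F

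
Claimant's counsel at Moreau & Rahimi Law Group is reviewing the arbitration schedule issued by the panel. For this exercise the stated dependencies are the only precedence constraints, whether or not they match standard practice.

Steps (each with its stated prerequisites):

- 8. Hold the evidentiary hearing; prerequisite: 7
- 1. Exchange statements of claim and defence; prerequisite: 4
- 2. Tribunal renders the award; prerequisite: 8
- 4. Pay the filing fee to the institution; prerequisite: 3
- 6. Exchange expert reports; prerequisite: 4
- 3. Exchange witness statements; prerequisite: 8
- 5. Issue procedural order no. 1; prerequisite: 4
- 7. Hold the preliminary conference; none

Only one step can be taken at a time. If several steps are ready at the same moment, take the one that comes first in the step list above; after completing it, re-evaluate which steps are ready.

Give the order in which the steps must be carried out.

7 is the only step with nothing outstanding, so it goes first.
8 needed 7, now all done → 8.
Ready: 2 and 3. 2 is listed earlier → 2.
3 needed 8, now all done → 3.
4 needed 3, now all done → 4.
Ready: 1, 6 and 5. 1 is listed earlier → 1.
Now 6 and 5 have their prerequisites met. 6 is listed earlier, so 6 next.
Next only 5 has its prerequisites met → 5.

7, 8, 2, 3, 4, 1, 6, 5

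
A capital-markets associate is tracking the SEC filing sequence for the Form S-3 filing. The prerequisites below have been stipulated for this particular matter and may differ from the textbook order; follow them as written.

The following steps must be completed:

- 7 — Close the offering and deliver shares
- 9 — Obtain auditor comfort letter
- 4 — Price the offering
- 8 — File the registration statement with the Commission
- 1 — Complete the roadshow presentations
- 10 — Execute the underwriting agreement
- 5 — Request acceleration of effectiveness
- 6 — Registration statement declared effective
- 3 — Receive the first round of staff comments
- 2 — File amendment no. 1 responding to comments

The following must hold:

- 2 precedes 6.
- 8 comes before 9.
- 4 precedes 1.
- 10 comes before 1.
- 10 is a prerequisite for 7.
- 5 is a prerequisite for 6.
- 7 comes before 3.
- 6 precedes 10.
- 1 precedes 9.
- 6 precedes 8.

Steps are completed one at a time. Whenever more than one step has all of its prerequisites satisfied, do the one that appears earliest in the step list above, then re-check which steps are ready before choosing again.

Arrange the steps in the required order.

4 5 2 6 8 10 7 1 9 3

Nothing is required for 4, 5 and 2. 4 is listed earlier → 4 first.
Now 5 and 2 have their prerequisites met. 5 is listed earlier, so 5 next.
That leaves 2 as the only ready step → 2.
That leaves 6 as the only ready step → 6.
8 and 10 are both available; 8 is listed earlier → 8.
10 needed 6, now all done → 10.
Ready: 7 and 1. 7 is listed earlier → 7.
Ready: 1 and 3. 1 is listed earlier → 1.
Now 9 and 3 have their prerequisites met. 9 is listed earlier, so 9 next.
3 is the only step now ready → 3.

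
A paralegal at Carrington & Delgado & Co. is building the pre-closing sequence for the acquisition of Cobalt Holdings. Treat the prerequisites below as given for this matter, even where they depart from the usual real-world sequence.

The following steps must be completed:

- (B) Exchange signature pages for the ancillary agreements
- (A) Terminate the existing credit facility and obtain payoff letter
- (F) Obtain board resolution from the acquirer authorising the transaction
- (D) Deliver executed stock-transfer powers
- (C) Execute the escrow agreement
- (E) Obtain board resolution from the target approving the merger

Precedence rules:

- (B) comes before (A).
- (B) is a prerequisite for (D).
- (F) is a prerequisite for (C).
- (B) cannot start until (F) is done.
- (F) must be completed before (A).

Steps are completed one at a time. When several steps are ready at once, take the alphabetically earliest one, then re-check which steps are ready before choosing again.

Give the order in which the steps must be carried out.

(E) and (F) have no prerequisites; (E) has the earlier label, so (E) is first.
(F) is the only step now ready → (F).
Now (B) and (C) have their prerequisites met. (B) has the earlier label, so (B) next.
Now (A), (C) and (D) have their prerequisites met. (A) has the earlier label, so (A) next.
Now (C) and (D) have their prerequisites met. (C) has the earlier label, so (C) next.
Next only (D) has its prerequisites met → (D).

(E) (F) (B) (A) (C) (D)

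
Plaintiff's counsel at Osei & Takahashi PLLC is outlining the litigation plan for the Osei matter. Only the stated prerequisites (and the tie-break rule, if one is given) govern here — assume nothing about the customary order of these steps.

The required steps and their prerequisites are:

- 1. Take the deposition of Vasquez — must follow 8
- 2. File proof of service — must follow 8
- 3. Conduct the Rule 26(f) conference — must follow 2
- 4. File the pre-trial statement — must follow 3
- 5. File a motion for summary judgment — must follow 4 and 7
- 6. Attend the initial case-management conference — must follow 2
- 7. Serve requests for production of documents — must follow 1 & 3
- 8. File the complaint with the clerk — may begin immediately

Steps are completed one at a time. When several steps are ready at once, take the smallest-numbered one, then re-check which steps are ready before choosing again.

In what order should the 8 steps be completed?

8 → 1 → 2 → 3 → 4 → 6 → 7 → 5

Only 8 has no prerequisites, so it is first.
1 and 2 are both available; 1 has the earlier label → 1.
2 needed 8, now all done → 2.
3 and 6 are both available; 3 has the earlier label → 3.
Ready: 4, 6 and 7. 4 has the earlier label → 4.
Ready: 6 and 7. 6 has the earlier label → 6.
Next only 7 has its prerequisites met → 7.
5 is the only step now ready → 5.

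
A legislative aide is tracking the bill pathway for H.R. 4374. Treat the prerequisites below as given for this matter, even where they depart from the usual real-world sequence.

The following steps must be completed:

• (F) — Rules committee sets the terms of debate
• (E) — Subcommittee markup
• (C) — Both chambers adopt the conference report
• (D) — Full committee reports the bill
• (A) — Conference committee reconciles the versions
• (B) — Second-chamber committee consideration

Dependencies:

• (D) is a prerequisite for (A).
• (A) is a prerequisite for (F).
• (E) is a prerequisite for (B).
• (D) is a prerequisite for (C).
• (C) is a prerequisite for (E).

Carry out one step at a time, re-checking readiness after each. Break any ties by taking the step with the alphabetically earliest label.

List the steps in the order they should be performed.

(D), (A), (C), (E), (B), (F)

(D) is the only step with nothing outstanding, so it goes first.
Now (A) and (C) have their prerequisites met. (A) has the earlier label, so (A) next.
(F) now also ready, so the ready set is {(C), (F)}; (C) has the earlier label → (C).
(E) now also ready, so the ready set is {(E), (F)}; (E) has the earlier label → (E).
(B) now also ready, so the ready set is {(B), (F)}; (B) has the earlier label → (B).
(F) is the only step now ready → (F).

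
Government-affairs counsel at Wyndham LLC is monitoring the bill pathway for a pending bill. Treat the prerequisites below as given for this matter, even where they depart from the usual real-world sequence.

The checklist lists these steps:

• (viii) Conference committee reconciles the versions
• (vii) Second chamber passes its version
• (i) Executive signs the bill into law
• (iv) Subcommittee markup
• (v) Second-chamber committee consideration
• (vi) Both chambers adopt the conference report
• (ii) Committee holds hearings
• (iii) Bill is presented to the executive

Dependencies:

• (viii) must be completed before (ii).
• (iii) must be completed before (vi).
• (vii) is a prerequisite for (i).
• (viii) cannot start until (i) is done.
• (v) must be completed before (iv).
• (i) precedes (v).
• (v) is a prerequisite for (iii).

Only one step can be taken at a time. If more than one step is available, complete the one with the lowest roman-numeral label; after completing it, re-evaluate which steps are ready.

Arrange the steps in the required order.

(vii) → (i) → (v) → (iii) → (iv) → (vi) → (viii) → (ii)

Only (vii) has no prerequisites, so it is first.
(i) needed (vii), now all done → (i).
Ready: (v) and (viii). (v) has the earlier label → (v).
(iii) and (iv) now also ready, so the ready set is {(iii), (iv), (viii)}; (iii) has the earlier label → (iii).
(vi) now also ready, so the ready set is {(iv), (vi), (viii)}; (iv) has the earlier label → (iv).
Ready: (vi) and (viii). (vi) has the earlier label → (vi).
(viii) is the only step now ready → (viii).
Next only (ii) has its prerequisites met → (ii).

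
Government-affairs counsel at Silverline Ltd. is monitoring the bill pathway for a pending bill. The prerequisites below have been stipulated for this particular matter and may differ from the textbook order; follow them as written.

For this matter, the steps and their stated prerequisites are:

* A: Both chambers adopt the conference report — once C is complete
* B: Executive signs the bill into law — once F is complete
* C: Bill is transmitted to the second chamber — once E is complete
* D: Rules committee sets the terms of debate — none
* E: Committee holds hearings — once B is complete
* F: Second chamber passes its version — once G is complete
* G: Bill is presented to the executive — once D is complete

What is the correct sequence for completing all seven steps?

D is the only step with nothing outstanding, so it goes first.
Next only G has its prerequisites met → G.
F needed G, now all done → F.
That leaves B as the only ready step → B.
That leaves E as the only ready step → E.
C needed E, now all done → C.
A is the only step now ready → A.

D → G → F → B → E → C → A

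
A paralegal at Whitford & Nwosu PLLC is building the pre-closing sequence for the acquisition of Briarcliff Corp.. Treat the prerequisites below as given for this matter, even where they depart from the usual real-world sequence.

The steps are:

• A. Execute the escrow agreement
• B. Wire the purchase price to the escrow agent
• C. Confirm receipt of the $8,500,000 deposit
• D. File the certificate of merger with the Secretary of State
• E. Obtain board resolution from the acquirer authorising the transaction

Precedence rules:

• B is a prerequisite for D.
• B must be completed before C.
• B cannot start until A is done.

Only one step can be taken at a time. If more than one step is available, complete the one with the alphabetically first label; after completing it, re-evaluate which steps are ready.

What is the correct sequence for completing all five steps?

A, B, C, D, E

A and E have no prerequisites; A has the earlier label, so A is first.
B and E are both available; B has the earlier label → B.
C and D now also ready, so the ready set is {C, D, E}; C has the earlier label → C.
Now D and E have their prerequisites met. D has the earlier label, so D next.
Next only E has its prerequisites met → E.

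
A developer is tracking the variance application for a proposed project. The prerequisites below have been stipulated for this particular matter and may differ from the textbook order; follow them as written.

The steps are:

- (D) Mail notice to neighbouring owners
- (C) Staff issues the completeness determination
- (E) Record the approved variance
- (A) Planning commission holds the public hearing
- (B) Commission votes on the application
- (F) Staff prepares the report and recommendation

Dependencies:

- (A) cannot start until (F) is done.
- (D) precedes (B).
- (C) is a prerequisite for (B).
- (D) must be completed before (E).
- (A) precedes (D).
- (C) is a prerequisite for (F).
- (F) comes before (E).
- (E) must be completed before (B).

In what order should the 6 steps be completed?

(C), (F), (A), (D), (E), (B)

(C) is the only step with nothing outstanding, so it goes first.
(F) needed (C), now all done → (F).
Next only (A) has its prerequisites met → (A).
(D) needed (A), now all done → (D).
(E) needed (D) and (F), now all done → (E).
(B) is the only step now ready → (B).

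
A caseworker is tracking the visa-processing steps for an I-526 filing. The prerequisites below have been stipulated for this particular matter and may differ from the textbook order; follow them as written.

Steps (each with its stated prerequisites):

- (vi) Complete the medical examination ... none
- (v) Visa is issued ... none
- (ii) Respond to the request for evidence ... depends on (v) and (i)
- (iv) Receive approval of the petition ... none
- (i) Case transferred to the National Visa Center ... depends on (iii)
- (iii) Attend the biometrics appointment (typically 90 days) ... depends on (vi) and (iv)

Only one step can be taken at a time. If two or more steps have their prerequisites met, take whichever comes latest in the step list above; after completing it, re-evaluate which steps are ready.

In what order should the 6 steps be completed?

(iv) → (v) → (vi) → (iii) → (i) → (ii)

(iv), (v) and (vi) have no prerequisites; (iv) is listed later, so (iv) is first.
Now (v) and (vi) have their prerequisites met. (v) is listed later, so (v) next.
(vi) is the only step now ready → (vi).
That leaves (iii) as the only ready step → (iii).
(i) is the only step now ready → (i).
That leaves (ii) as the only ready step → (ii).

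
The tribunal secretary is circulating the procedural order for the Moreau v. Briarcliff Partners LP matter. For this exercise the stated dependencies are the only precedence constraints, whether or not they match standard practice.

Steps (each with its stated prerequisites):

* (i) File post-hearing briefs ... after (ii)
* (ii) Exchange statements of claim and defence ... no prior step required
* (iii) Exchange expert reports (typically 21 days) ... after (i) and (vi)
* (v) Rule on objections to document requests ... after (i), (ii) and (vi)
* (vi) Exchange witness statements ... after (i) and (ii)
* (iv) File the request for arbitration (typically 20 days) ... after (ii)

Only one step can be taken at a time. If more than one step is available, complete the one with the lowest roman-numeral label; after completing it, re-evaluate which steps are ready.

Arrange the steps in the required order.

(ii), (i), (iv), (vi), (iii), (v)

Only (ii) has no prerequisites, so it is first.
Now (i) and (iv) have their prerequisites met. (i) has the earlier label, so (i) next.
(vi) now also ready, so the ready set is {(iv), (vi)}; (iv) has the earlier label → (iv).
That leaves (vi) as the only ready step → (vi).
Ready: (iii) and (v). (iii) has the earlier label → (iii).
(v) is the only step now ready → (v).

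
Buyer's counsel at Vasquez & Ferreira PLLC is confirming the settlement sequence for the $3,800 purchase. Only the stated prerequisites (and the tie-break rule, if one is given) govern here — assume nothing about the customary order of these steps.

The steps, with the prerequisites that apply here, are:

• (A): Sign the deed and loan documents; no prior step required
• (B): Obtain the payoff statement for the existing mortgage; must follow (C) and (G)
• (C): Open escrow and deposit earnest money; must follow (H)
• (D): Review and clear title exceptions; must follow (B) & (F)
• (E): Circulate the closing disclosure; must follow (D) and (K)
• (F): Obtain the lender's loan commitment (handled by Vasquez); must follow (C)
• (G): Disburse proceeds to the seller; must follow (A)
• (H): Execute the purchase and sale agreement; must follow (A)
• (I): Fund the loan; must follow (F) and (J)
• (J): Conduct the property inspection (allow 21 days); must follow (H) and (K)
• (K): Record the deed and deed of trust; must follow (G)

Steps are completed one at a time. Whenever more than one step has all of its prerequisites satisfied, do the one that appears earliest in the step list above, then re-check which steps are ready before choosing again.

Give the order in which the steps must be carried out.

Only (A) has no prerequisites, so it is first.
Ready: (G) and (H). (G) is listed earlier → (G).
Ready: (H) and (K). (H) is listed earlier → (H).
Ready: (C) and (K). (C) is listed earlier → (C).
(B) and (F) now also ready, so the ready set is {(B), (F), (K)}; (B) is listed earlier → (B).
Now (F) and (K) have their prerequisites met. (F) is listed earlier, so (F) next.
(D) and (K) are both available; (D) is listed earlier → (D).
That leaves (K) as the only ready step → (K).
Ready: (E) and (J). (E) is listed earlier → (E).
(J) is the only step now ready → (J).
Next only (I) has its prerequisites met → (I).

(A) → (G) → (H) → (C) → (B) → (F) → (D) → (K) → (E) → (J) → (I)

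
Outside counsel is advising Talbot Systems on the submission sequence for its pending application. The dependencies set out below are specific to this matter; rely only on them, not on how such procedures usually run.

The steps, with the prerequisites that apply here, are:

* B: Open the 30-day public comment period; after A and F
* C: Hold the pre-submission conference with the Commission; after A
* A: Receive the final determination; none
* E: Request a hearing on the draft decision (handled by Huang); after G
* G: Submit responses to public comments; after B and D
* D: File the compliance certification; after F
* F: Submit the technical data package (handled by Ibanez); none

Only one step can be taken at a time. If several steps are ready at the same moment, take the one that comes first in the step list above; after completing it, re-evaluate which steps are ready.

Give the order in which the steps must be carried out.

A, C, F, B, D, G, E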